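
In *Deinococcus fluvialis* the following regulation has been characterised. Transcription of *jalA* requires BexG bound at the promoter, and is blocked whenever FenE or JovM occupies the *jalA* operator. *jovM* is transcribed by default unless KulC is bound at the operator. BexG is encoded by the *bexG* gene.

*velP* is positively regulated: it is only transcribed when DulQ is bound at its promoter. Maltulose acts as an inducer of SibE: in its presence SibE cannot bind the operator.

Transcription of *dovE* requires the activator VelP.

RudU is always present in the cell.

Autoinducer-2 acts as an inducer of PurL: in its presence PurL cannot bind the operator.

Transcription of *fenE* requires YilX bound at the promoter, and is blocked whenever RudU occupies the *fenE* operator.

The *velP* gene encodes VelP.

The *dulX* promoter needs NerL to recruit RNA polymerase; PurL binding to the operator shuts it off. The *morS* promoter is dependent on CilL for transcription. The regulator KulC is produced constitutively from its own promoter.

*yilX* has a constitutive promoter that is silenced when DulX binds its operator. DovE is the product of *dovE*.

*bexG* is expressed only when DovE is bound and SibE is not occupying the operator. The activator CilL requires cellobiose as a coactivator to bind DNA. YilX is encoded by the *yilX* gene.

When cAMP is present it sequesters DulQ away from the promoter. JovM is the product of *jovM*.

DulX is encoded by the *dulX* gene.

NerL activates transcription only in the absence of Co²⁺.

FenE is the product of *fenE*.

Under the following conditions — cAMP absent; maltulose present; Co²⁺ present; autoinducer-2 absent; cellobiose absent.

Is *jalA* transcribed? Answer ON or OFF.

ON

Co²⁺ is present, so NerL is inactive.
Autoinducer-2 is absent, so PurL is active.
With repressor PurL bound, *dulX* is not transcribed.
So DulX is not produced.
With no repressor bound, *yilX* is transcribed.
So YilX is produced and active.
RudU is produced constitutively and is active.
With repressor RudU bound, *fenE* is not transcribed.
So FenE is not produced.
cAMP is absent, so DulQ is active.
No repressor is bound and DulQ is active, so *velP* is transcribed.
So VelP is produced and active.
No repressor is bound and VelP is active, so *dovE* is transcribed.
So DovE is produced and active.
Maltulose is present, so SibE is inactive.
No repressor is bound and DovE is active, so *bexG* is transcribed.
So BexG is produced and active.
KulC is produced constitutively and is active.
With repressor KulC bound, *jovM* is not transcribed.
So JovM is not produced.
No repressor is bound and BexG is active, so *jalA* is transcribed.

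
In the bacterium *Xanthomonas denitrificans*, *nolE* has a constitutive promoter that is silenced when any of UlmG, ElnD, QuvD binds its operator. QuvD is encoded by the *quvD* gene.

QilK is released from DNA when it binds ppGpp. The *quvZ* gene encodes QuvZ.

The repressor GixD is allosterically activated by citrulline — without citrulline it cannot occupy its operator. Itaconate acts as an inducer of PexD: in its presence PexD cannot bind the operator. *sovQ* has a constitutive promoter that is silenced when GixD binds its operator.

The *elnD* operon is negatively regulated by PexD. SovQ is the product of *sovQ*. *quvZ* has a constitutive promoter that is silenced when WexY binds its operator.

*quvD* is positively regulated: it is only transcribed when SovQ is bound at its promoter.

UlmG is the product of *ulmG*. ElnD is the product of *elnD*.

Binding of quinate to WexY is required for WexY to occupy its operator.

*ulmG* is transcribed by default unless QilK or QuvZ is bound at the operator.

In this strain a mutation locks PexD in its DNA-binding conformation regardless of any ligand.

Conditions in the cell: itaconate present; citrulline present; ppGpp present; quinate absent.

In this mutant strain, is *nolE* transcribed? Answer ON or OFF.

ON

ppGpp is present, so QilK is inactive.
Quinate is absent, so WexY is inactive.
With no repressor bound, *quvZ* is transcribed.
So QuvZ is produced and active.
With repressor QuvZ bound, *ulmG* is not transcribed.
So UlmG is not produced.
PexD is constitutively active in this strain.
With repressor PexD bound, *elnD* is not transcribed.
So ElnD is not produced.
Citrulline is present, so GixD is active.
With repressor GixD bound, *sovQ* is not transcribed.
So SovQ is not produced.
Required activator SovQ is absent, so *quvD* is not transcribed.
So QuvD is not produced.
With no repressor bound, *nolE* is transcribed.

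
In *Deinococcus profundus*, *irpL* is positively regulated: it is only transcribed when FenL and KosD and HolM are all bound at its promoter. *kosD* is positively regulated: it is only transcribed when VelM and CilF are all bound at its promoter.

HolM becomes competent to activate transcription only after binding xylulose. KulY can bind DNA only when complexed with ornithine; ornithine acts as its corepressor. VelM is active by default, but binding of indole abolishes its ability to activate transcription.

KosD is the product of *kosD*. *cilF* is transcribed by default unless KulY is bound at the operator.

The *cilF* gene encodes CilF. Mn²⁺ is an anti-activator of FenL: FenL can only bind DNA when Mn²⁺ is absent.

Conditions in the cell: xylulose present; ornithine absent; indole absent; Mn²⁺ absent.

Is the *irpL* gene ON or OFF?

ON

Mn²⁺ is absent, so FenL is active.
Indole is absent, so VelM is active.
Ornithine is absent, so KulY is inactive.
With no repressor bound, *cilF* is transcribed.
So CilF is produced and active.
No repressor is bound and VelM and CilF are active, so *kosD* is transcribed.
So KosD is produced and active.
Xylulose is present, so HolM is active.
No repressor is bound and FenL and KosD and HolM are active, so *irpL* is transcribed.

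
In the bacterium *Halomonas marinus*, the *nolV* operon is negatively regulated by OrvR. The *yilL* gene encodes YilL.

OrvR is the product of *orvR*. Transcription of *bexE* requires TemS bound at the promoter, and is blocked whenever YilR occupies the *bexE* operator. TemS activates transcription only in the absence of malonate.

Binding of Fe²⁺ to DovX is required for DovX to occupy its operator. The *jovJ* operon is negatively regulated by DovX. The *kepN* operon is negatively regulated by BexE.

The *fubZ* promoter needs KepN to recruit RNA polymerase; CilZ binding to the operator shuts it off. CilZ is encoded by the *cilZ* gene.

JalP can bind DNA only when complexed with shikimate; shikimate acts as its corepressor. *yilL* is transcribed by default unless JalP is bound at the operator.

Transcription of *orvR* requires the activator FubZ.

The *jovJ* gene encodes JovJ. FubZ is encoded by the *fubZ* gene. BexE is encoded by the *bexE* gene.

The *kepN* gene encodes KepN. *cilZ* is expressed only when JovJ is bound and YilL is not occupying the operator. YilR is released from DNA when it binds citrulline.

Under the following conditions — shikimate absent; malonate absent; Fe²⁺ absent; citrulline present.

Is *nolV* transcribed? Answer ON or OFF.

Malonate is absent, so TemS is active.
Citrulline is present, so YilR is inactive.
No repressor is bound and TemS is active, so *bexE* is transcribed.
So BexE is produced and active.
With repressor BexE bound, *kepN* is not transcribed.
So KepN is not produced.
Shikimate is absent, so JalP is inactive.
With no repressor bound, *yilL* is transcribed.
So YilL is produced and active.
Fe²⁺ is absent, so DovX is inactive.
With no repressor bound, *jovJ* is transcribed.
So JovJ is produced and active.
With repressor YilL bound, *cilZ* is not transcribed.
So CilZ is not produced.
Required activator KepN is absent, so *fubZ* is not transcribed.
So FubZ is not produced.
Required activator FubZ is absent, so *orvR* is not transcribed.
So OrvR is not produced.
With no repressor bound, *nolV* is transcribed.

ON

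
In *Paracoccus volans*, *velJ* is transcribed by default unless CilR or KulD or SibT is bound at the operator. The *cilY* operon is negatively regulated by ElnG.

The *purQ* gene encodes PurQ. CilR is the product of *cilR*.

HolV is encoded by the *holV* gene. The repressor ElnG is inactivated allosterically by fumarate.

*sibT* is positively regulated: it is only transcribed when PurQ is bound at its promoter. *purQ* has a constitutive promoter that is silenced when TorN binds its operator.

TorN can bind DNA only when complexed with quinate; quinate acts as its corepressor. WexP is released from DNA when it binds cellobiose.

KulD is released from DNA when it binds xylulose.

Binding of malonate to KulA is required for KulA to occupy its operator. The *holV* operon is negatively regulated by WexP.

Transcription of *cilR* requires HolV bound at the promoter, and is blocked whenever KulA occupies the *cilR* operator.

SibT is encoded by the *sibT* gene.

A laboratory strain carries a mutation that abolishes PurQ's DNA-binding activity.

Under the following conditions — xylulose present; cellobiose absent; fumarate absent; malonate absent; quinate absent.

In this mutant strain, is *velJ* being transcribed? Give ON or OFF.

Cellobiose is absent, so WexP is active.
With repressor WexP bound, *holV* is not transcribed.
So HolV is not produced.
Malonate is absent, so KulA is inactive.
Required activator HolV is absent, so *cilR* is not transcribed.
So CilR is not produced.
Xylulose is present, so KulD is inactive.
PurQ is non-functional in this strain, so it has no effect.
Required activator PurQ is absent, so *sibT* is not transcribed.
So SibT is not produced.
With no repressor bound, *velJ* is transcribed.

ON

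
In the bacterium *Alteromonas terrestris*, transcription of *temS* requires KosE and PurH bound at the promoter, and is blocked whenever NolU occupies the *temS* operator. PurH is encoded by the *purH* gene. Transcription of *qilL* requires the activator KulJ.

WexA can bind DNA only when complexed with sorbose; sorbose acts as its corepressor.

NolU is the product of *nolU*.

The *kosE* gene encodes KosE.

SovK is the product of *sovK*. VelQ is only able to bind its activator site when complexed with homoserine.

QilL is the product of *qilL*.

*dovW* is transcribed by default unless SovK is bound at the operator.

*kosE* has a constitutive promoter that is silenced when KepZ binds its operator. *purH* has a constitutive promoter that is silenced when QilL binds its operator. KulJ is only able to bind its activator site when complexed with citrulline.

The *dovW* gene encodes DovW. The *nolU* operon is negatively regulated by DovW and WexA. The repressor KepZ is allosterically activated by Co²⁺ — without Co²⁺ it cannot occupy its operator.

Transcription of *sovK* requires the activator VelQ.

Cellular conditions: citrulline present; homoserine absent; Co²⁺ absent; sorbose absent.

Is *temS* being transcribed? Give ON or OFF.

Co²⁺ is absent, so KepZ is inactive.
With no repressor bound, *kosE* is transcribed.
So KosE is produced and active.
Citrulline is present, so KulJ is active.
No repressor is bound and KulJ is active, so *qilL* is transcribed.
So QilL is produced and active.
With repressor QilL bound, *purH* is not transcribed.
So PurH is not produced.
Homoserine is absent, so VelQ is inactive.
Required activator VelQ is absent, so *sovK* is not transcribed.
So SovK is not produced.
With no repressor bound, *dovW* is transcribed.
So DovW is produced and active.
Sorbose is absent, so WexA is inactive.
With repressor DovW bound, *nolU* is not transcribed.
So NolU is not produced.
Required activator PurH is absent, so *temS* is not transcribed.

OFF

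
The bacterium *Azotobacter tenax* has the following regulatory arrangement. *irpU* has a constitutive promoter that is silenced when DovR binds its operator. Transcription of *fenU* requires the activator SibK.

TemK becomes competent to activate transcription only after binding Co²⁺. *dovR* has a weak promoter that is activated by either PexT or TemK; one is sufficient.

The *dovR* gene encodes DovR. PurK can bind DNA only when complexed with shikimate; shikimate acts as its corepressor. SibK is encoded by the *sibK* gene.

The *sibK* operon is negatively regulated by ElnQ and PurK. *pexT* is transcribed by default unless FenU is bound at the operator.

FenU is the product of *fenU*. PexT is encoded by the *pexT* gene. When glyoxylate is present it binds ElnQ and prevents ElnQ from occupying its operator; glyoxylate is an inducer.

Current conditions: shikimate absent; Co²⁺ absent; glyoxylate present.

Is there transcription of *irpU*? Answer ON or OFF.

Glyoxylate is present, so ElnQ is inactive.
Shikimate is absent, so PurK is inactive.
With no repressor bound, *sibK* is transcribed.
So SibK is produced and active.
No repressor is bound and SibK is active, so *fenU* is transcribed.
So FenU is produced and active.
With repressor FenU bound, *pexT* is not transcribed.
So PexT is not produced.
Co²⁺ is absent, so TemK is inactive.
No activator is available at the *dovR* promoter, so *dovR* is not transcribed.
So DovR is not produced.
With no repressor bound, *irpU* is transcribed.

ON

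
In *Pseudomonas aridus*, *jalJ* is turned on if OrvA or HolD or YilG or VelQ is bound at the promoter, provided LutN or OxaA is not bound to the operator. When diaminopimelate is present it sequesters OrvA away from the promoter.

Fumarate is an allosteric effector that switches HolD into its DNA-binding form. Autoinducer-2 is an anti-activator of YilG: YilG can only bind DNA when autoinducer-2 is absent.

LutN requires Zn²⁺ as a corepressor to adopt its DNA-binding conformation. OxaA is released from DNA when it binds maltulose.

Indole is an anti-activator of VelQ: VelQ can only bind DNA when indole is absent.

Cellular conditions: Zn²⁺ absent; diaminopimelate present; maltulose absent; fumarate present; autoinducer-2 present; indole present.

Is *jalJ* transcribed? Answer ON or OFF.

OFF

Zn²⁺ is absent, so LutN is inactive.
Diaminopimelate is present, so OrvA is inactive.
Fumarate is present, so HolD is active.
Maltulose is absent, so OxaA is active.
Autoinducer-2 is present, so YilG is inactive.
Indole is present, so VelQ is inactive.
With repressor OxaA bound, *jalJ* is not transcribed.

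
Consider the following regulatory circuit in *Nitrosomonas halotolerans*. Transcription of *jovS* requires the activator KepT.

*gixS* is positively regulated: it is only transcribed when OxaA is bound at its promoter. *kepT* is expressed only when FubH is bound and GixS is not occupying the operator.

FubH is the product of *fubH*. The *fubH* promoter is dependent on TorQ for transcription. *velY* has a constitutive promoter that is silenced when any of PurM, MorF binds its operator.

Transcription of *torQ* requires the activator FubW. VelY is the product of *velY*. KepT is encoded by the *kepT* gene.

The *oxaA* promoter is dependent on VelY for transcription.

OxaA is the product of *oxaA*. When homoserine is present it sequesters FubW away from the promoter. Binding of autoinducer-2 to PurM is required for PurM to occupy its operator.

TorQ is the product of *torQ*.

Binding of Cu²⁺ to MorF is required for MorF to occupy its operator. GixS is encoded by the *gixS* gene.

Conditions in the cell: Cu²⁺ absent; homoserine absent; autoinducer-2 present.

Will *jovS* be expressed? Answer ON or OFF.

ON

Autoinducer-2 is present, so PurM is active.
Cu²⁺ is absent, so MorF is inactive.
With repressor PurM bound, *velY* is not transcribed.
So VelY is not produced.
Required activator VelY is absent, so *oxaA* is not transcribed.
So OxaA is not produced.
Required activator OxaA is absent, so *gixS* is not transcribed.
So GixS is not produced.
Homoserine is absent, so FubW is active.
No repressor is bound and FubW is active, so *torQ* is transcribed.
So TorQ is produced and active.
No repressor is bound and TorQ is active, so *fubH* is transcribed.
So FubH is produced and active.
No repressor is bound and FubH is active, so *kepT* is transcribed.
So KepT is produced and active.
No repressor is bound and KepT is active, so *jovS* is transcribed.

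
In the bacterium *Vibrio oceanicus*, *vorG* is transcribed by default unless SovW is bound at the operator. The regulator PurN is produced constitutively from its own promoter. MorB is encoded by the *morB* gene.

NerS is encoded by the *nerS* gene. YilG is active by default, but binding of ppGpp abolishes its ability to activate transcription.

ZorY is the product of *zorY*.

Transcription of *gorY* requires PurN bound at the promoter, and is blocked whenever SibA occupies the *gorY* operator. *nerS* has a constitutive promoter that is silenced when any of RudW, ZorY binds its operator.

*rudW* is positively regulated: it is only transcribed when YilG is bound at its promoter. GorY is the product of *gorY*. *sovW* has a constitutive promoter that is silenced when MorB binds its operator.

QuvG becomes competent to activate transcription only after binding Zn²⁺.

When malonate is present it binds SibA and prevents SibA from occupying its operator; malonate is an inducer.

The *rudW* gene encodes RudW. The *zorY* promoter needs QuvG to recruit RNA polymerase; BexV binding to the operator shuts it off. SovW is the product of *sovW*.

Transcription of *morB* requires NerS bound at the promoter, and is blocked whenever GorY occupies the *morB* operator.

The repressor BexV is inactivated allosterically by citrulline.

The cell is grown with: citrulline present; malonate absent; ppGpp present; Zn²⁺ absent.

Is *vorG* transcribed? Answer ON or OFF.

ppGpp is present, so YilG is inactive.
Required activator YilG is absent, so *rudW* is not transcribed.
So RudW is not produced.
Zn²⁺ is absent, so QuvG is inactive.
Citrulline is present, so BexV is inactive.
Required activator QuvG is absent, so *zorY* is not transcribed.
So ZorY is not produced.
With no repressor bound, *nerS* is transcribed.
So NerS is produced and active.
Malonate is absent, so SibA is active.
PurN is produced constitutively and is active.
With repressor SibA bound, *gorY* is not transcribed.
So GorY is not produced.
No repressor is bound and NerS is active, so *morB* is transcribed.
So MorB is produced and active.
With repressor MorB bound, *sovW* is not transcribed.
So SovW is not produced.
With no repressor bound, *vorG* is transcribed.

ON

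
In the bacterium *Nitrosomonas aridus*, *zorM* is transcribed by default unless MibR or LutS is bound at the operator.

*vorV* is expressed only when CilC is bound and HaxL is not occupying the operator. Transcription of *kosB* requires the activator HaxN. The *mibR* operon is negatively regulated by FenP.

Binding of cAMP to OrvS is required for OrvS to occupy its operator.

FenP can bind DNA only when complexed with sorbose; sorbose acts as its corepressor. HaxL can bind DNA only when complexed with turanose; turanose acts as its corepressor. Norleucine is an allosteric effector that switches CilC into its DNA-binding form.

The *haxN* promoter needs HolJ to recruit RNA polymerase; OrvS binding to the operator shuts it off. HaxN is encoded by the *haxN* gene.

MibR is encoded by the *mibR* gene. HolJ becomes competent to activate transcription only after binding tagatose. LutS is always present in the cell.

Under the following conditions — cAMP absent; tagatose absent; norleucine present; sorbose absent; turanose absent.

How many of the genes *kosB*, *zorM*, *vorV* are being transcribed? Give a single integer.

1

cAMP is absent, so OrvS is inactive.
Tagatose is absent, so HolJ is inactive.
Required activator HolJ is absent, so *haxN* is not transcribed.
So HaxN is not produced.
Required activator HaxN is absent, so *kosB* is not transcribed.
→ *kosB* is OFF.
Sorbose is absent, so FenP is inactive.
With no repressor bound, *mibR* is transcribed.
So MibR is produced and active.
LutS is produced constitutively and is active.
With repressor MibR bound, *zorM* is not transcribed.
→ *zorM* is OFF.
Norleucine is present, so CilC is active.
Turanose is absent, so HaxL is inactive.
No repressor is bound and CilC is active, so *vorV* is transcribed.
→ *vorV* is ON.
1 of the 3 genes is transcribed.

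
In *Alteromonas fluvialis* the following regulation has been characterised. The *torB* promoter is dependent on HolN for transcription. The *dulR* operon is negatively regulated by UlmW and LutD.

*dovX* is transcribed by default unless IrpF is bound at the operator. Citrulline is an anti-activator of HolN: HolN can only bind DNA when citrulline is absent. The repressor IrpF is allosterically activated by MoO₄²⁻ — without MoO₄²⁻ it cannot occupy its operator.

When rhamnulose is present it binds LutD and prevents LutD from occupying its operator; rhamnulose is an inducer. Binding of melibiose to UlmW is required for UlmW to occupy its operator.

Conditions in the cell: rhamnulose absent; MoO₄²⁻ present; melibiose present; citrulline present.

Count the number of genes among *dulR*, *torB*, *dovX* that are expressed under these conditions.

Melibiose is present, so UlmW is active.
Rhamnulose is absent, so LutD is active.
With repressor UlmW bound, *dulR* is not transcribed.
→ *dulR* is OFF.
Citrulline is present, so HolN is inactive.
Required activator HolN is absent, so *torB* is not transcribed.
→ *torB* is OFF.
MoO₄²⁻ is present, so IrpF is active.
With repressor IrpF bound, *dovX* is not transcribed.
→ *dovX* is OFF.
0 of the 3 genes are transcribed.

0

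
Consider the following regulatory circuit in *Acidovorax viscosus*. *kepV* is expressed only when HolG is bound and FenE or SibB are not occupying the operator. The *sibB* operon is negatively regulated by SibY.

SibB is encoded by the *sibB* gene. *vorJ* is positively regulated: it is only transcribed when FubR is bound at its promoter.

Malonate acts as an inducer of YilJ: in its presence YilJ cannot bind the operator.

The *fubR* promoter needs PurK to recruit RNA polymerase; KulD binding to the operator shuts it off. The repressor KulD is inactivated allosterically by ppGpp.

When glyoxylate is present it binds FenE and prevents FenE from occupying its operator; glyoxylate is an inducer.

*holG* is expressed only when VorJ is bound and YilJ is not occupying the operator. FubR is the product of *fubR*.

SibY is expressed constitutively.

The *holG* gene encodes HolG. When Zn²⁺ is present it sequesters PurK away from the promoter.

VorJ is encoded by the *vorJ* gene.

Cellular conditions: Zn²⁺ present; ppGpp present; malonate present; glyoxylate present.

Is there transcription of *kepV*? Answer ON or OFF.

ppGpp is present, so KulD is inactive.
Zn²⁺ is present, so PurK is inactive.
Required activator PurK is absent, so *fubR* is not transcribed.
So FubR is not produced.
Required activator FubR is absent, so *vorJ* is not transcribed.
So VorJ is not produced.
Malonate is present, so YilJ is inactive.
Required activator VorJ is absent, so *holG* is not transcribed.
So HolG is not produced.
Glyoxylate is present, so FenE is inactive.
SibY is produced constitutively and is active.
With repressor SibY bound, *sibB* is not transcribed.
So SibB is not produced.
Required activator HolG is absent, so *kepV* is not transcribed.

OFF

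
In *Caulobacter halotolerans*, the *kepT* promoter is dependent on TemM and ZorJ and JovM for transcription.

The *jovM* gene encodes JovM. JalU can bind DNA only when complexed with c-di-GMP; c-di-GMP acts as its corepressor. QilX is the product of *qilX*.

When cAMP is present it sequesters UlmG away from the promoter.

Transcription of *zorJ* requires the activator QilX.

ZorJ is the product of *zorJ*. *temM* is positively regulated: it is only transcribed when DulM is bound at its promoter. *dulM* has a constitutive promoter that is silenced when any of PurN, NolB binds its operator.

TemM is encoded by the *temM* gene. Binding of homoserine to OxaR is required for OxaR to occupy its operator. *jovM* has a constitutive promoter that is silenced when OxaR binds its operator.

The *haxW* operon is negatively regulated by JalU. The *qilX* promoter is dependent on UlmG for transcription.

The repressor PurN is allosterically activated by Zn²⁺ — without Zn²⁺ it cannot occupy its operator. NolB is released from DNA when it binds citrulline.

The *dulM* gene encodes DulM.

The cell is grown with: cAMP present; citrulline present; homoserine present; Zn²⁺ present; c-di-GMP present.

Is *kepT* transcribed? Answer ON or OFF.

Zn²⁺ is present, so PurN is active.
Citrulline is present, so NolB is inactive.
With repressor PurN bound, *dulM* is not transcribed.
So DulM is not produced.
Required activator DulM is absent, so *temM* is not transcribed.
So TemM is not produced.
cAMP is present, so UlmG is inactive.
Required activator UlmG is absent, so *qilX* is not transcribed.
So QilX is not produced.
Required activator QilX is absent, so *zorJ* is not transcribed.
So ZorJ is not produced.
Homoserine is present, so OxaR is active.
With repressor OxaR bound, *jovM* is not transcribed.
So JovM is not produced.
Required activator TemM is absent, so *kepT* is not transcribed.

OFF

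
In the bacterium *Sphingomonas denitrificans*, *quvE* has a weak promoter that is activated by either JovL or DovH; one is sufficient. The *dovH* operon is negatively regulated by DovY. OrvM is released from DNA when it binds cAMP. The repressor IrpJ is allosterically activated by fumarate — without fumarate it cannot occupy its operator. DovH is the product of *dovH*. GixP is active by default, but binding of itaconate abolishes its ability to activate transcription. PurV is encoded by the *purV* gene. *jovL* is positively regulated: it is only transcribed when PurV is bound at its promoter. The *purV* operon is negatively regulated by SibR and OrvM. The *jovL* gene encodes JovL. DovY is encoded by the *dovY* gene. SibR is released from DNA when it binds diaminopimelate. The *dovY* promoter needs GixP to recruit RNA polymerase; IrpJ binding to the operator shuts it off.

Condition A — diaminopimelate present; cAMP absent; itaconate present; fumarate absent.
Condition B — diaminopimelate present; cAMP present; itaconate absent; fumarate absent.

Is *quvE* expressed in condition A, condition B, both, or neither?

both

Condition A:
Diaminopimelate is present, so SibR is inactive.
cAMP is absent, so OrvM is active.
With repressor OrvM bound, *purV* is not transcribed.
So PurV is not produced.
Required activator PurV is absent, so *jovL* is not transcribed.
So JovL is not produced.
Itaconate is present, so GixP is inactive.
Fumarate is absent, so IrpJ is inactive.
Required activator GixP is absent, so *dovY* is not transcribed.
So DovY is not produced.
With no repressor bound, *dovH* is transcribed.
So DovH is produced and active.
Activator DovH is present, so *quvE* is transcribed.
→ *quvE* is ON in A.
Condition B:
Diaminopimelate is present, so SibR is inactive.
cAMP is present, so OrvM is inactive.
With no repressor bound, *purV* is transcribed.
So PurV is produced and active.
No repressor is bound and PurV is active, so *jovL* is transcribed.
So JovL is produced and active.
Itaconate is absent, so GixP is active.
Fumarate is absent, so IrpJ is inactive.
No repressor is bound and GixP is active, so *dovY* is transcribed.
So DovY is produced and active.
With repressor DovY bound, *dovH* is not transcribed.
So DovH is not produced.
Activator JovL is present, so *quvE* is transcribed.
→ *quvE* is ON in B.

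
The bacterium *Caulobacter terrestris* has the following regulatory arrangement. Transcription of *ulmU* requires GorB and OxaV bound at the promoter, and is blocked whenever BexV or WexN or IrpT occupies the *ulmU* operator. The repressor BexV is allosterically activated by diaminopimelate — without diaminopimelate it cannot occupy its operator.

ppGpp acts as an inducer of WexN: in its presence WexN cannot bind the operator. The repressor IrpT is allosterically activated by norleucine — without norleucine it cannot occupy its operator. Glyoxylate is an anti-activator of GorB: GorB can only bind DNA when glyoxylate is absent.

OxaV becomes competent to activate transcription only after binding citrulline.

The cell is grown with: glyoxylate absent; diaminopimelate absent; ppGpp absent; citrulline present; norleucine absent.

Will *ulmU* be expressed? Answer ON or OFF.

Glyoxylate is absent, so GorB is active.
Diaminopimelate is absent, so BexV is inactive.
ppGpp is absent, so WexN is active.
Norleucine is absent, so IrpT is inactive.
Citrulline is present, so OxaV is active.
With repressor WexN bound, *ulmU* is not transcribed.

OFF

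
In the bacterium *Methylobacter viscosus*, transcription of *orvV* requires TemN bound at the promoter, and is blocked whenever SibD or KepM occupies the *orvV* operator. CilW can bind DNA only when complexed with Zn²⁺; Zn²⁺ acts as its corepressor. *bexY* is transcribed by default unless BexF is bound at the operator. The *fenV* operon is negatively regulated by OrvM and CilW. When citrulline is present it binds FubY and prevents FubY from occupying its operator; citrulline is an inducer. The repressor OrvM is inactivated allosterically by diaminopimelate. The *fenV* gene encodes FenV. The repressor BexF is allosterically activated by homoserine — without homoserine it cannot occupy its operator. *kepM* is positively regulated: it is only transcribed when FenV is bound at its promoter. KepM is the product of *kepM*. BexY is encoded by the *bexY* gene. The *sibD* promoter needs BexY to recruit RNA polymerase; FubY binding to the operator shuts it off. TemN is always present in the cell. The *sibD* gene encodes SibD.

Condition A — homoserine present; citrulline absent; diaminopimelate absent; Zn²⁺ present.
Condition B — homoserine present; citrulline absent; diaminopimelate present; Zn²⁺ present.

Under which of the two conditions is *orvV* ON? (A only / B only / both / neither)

Condition A:
Homoserine is present, so BexF is active.
With repressor BexF bound, *bexY* is not transcribed.
So BexY is not produced.
Citrulline is absent, so FubY is active.
With repressor FubY bound, *sibD* is not transcribed.
So SibD is not produced.
Diaminopimelate is absent, so OrvM is active.
Zn²⁺ is present, so CilW is active.
With repressor OrvM bound, *fenV* is not transcribed.
So FenV is not produced.
Required activator FenV is absent, so *kepM* is not transcribed.
So KepM is not produced.
TemN is produced constitutively and is active.
No repressor is bound and TemN is active, so *orvV* is transcribed.
→ *orvV* is ON in A.
Condition B:
Homoserine is present, so BexF is active.
With repressor BexF bound, *bexY* is not transcribed.
So BexY is not produced.
Citrulline is absent, so FubY is active.
With repressor FubY bound, *sibD* is not transcribed.
So SibD is not produced.
Diaminopimelate is present, so OrvM is inactive.
Zn²⁺ is present, so CilW is active.
With repressor CilW bound, *fenV* is not transcribed.
So FenV is not produced.
Required activator FenV is absent, so *kepM* is not transcribed.
So KepM is not produced.
TemN is produced constitutively and is active.
No repressor is bound and TemN is active, so *orvV* is transcribed.
→ *orvV* is ON in B.

both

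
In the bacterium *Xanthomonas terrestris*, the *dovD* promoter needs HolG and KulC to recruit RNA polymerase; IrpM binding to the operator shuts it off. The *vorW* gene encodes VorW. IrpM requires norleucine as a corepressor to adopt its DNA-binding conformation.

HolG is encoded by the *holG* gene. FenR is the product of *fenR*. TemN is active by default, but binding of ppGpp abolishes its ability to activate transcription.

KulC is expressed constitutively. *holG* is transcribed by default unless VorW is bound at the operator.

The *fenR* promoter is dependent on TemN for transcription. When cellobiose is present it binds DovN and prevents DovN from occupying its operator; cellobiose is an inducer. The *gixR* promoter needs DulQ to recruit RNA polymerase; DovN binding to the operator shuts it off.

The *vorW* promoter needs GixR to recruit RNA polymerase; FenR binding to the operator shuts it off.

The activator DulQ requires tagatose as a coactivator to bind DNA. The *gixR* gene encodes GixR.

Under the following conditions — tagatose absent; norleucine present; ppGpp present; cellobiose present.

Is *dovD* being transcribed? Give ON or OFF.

OFF

Tagatose is absent, so DulQ is inactive.
Cellobiose is present, so DovN is inactive.
Required activator DulQ is absent, so *gixR* is not transcribed.
So GixR is not produced.
ppGpp is present, so TemN is inactive.
Required activator TemN is absent, so *fenR* is not transcribed.
So FenR is not produced.
Required activator GixR is absent, so *vorW* is not transcribed.
So VorW is not produced.
With no repressor bound, *holG* is transcribed.
So HolG is produced and active.
Norleucine is present, so IrpM is active.
KulC is produced constitutively and is active.
With repressor IrpM bound, *dovD* is not transcribed.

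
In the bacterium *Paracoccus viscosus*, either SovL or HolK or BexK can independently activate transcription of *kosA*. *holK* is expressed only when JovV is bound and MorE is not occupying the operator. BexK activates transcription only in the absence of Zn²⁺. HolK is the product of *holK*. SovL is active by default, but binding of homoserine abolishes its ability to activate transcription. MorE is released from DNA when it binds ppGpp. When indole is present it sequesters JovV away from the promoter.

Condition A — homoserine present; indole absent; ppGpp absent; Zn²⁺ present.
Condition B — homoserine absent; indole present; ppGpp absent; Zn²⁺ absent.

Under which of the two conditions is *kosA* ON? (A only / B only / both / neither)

B only

Condition A:
Homoserine is present, so SovL is inactive.
Indole is absent, so JovV is active.
ppGpp is absent, so MorE is active.
With repressor MorE bound, *holK* is not transcribed.
So HolK is not produced.
Zn²⁺ is present, so BexK is inactive.
No activator is available at the *kosA* promoter, so *kosA* is not transcribed.
→ *kosA* is OFF in A.
Condition B:
Homoserine is absent, so SovL is active.
Indole is present, so JovV is inactive.
ppGpp is absent, so MorE is active.
With repressor MorE bound, *holK* is not transcribed.
So HolK is not produced.
Zn²⁺ is absent, so BexK is active.
Activator SovL is present, so *kosA* is transcribed.
→ *kosA* is ON in B.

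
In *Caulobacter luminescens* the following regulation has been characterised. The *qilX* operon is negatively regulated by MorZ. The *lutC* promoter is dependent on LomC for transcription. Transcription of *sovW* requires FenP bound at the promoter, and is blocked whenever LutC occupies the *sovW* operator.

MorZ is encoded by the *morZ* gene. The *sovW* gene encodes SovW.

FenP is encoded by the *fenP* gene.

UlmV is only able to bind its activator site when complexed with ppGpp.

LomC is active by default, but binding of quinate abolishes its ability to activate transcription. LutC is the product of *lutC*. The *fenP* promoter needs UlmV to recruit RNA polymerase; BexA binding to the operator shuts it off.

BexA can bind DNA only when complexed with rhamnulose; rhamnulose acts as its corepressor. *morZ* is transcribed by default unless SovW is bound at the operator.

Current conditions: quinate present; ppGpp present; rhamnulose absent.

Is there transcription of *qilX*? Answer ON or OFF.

Rhamnulose is absent, so BexA is inactive.
ppGpp is present, so UlmV is active.
No repressor is bound and UlmV is active, so *fenP* is transcribed.
So FenP is produced and active.
Quinate is present, so LomC is inactive.
Required activator LomC is absent, so *lutC* is not transcribed.
So LutC is not produced.
No repressor is bound and FenP is active, so *sovW* is transcribed.
So SovW is produced and active.
With repressor SovW bound, *morZ* is not transcribed.
So MorZ is not produced.
With no repressor bound, *qilX* is transcribed.

ON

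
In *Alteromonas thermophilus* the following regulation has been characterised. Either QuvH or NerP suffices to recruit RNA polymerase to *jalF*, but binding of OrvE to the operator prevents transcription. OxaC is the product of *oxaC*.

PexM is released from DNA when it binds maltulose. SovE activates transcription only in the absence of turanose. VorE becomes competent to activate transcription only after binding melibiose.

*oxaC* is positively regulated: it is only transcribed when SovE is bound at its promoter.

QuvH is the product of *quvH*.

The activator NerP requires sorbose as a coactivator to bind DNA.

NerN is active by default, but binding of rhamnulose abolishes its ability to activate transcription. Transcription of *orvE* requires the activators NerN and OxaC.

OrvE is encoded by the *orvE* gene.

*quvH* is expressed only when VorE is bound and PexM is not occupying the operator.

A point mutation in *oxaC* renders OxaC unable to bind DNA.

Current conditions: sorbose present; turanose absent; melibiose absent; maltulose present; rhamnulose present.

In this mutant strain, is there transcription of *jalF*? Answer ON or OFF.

Maltulose is present, so PexM is inactive.
Melibiose is absent, so VorE is inactive.
Required activator VorE is absent, so *quvH* is not transcribed.
So QuvH is not produced.
Sorbose is present, so NerP is active.
Rhamnulose is present, so NerN is inactive.
OxaC is non-functional in this strain, so it has no effect.
Required activator NerN is absent, so *orvE* is not transcribed.
So OrvE is not produced.
Activator NerP is present, so *jalF* is transcribed.

ON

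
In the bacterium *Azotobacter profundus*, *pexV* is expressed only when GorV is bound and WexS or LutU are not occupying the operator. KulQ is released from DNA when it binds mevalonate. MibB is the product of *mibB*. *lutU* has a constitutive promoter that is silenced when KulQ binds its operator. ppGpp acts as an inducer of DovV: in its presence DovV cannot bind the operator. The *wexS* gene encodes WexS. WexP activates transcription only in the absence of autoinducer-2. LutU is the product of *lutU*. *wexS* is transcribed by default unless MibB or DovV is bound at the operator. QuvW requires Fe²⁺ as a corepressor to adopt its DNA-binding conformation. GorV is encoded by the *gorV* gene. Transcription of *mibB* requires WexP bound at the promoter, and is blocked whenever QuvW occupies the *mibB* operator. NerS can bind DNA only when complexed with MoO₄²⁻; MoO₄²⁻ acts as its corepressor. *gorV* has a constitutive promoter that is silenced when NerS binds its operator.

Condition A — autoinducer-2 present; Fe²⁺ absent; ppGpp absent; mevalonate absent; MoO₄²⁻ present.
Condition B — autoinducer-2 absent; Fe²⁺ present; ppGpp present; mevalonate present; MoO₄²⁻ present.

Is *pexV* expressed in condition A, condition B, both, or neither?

Condition A:
Autoinducer-2 is present, so WexP is inactive.
Fe²⁺ is absent, so QuvW is inactive.
Required activator WexP is absent, so *mibB* is not transcribed.
So MibB is not produced.
ppGpp is absent, so DovV is active.
With repressor DovV bound, *wexS* is not transcribed.
So WexS is not produced.
Mevalonate is absent, so KulQ is active.
With repressor KulQ bound, *lutU* is not transcribed.
So LutU is not produced.
MoO₄²⁻ is present, so NerS is active.
With repressor NerS bound, *gorV* is not transcribed.
So GorV is not produced.
Required activator GorV is absent, so *pexV* is not transcribed.
→ *pexV* is OFF in A.
Condition B:
Autoinducer-2 is absent, so WexP is active.
Fe²⁺ is present, so QuvW is active.
With repressor QuvW bound, *mibB* is not transcribed.
So MibB is not produced.
ppGpp is present, so DovV is inactive.
With no repressor bound, *wexS* is transcribed.
So WexS is produced and active.
Mevalonate is present, so KulQ is inactive.
With no repressor bound, *lutU* is transcribed.
So LutU is produced and active.
MoO₄²⁻ is present, so NerS is active.
With repressor NerS bound, *gorV* is not transcribed.
So GorV is not produced.
With repressor WexS bound, *pexV* is not transcribed.
→ *pexV* is OFF in B.

neither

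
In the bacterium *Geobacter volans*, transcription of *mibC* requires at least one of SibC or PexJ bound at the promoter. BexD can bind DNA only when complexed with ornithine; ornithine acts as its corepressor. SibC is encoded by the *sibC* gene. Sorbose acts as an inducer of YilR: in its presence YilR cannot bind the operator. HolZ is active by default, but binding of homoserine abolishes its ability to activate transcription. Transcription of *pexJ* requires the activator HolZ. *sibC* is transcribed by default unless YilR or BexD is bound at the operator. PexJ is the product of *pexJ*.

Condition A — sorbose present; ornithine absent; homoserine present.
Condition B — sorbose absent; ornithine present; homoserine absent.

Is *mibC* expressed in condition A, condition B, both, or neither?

both

Condition A:
Sorbose is present, so YilR is inactive.
Ornithine is absent, so BexD is inactive.
With no repressor bound, *sibC* is transcribed.
So SibC is produced and active.
Homoserine is present, so HolZ is inactive.
Required activator HolZ is absent, so *pexJ* is not transcribed.
So PexJ is not produced.
Activator SibC is present, so *mibC* is transcribed.
→ *mibC* is ON in A.
Condition B:
Sorbose is absent, so YilR is active.
Ornithine is present, so BexD is active.
With repressor YilR bound, *sibC* is not transcribed.
So SibC is not produced.
Homoserine is absent, so HolZ is active.
No repressor is bound and HolZ is active, so *pexJ* is transcribed.
So PexJ is produced and active.
Activator PexJ is present, so *mibC* is transcribed.
→ *mibC* is ON in B.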